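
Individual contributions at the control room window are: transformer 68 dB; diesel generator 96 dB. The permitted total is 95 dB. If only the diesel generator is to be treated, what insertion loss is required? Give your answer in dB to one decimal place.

Fixed contribution from the other source: Σ 10^(L/10) = 10^(68/10) = 6.310e+06 (68.00 dB).
To meet 95 dB overall, the treated diesel generator may contribute at most 10^(95/10) − 6.310e+06 = 3.156e+09, i.e. 94.99 dB.
So the diesel generator must be reduced from 96 to 94.99 dB: IL = 1.01 dB.

1.0 dB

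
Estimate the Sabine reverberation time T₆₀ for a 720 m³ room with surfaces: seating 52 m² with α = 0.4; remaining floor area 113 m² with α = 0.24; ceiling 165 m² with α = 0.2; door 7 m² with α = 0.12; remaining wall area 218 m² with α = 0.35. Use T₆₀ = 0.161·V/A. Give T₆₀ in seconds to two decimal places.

0.73 s

Total absorption A = 52·0.4 + 113·0.24 + 165·0.2 + 7·0.12 + 218·0.35 = 158.06 m² sabins.
T₆₀ = 0.161 × 720 / 158.06 = 0.733 s.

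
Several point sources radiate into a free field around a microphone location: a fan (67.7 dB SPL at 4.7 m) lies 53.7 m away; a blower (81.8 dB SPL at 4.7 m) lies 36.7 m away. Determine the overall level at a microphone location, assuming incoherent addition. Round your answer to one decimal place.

First find each source's level at the receiver (point-source: −20·log₁₀(r/r_ref)), then combine on an intensity basis.
fan: 67.7 − 20·log₁₀(53.7/4.7) = 67.7 − 21.16 = 46.54 dB SPL.
blower: 81.8 − 20·log₁₀(36.7/4.7) = 81.8 − 17.85 = 63.95 dB SPL.
Σ 10^(L/10) = 2.527e+06 → L_total = 10·log₁₀(2.527e+06) = 64.03 dB SPL.

64.0 dB SPL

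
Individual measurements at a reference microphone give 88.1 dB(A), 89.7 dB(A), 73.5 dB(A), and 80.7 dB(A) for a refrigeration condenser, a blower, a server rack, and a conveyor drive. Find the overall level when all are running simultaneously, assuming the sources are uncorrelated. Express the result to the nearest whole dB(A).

For uncorrelated sources the intensities add, so convert each level to linear form, sum, and take 10·log₁₀ of the total.
Σ 10^(L/10) = 10^(88.1/10) + 10^(89.7/10) + 10^(73.5/10) + 10^(80.7/10) = 1.719e+09.
L_total = 10·log₁₀(1.719e+09) = 92.35 dB(A).

92 dB(A)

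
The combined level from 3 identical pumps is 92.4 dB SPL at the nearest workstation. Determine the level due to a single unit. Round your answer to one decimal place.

3 equal contributions raise the level by 10·log₁₀ 3 = 4.771 dB, so each unit alone gives 92.4 − 4.771.

87.6 dB SPL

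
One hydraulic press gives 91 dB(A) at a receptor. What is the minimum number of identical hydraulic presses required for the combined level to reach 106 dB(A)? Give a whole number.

The shortfall is 106 − 91 = 15.0 dB, and N units add 10·log₁₀ N, so need 10·log₁₀ N ≥ 15.0.
N ≥ 10^(15.0/10) = 31.623, so N = 32.

32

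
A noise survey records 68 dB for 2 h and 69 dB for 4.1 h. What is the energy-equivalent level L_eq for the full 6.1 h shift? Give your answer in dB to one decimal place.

The energy average is taken in the linear domain: L_eq = 10·log₁₀[(Σ tᵢ·10^(Lᵢ/10))/T], T = 6.1 h.
Σ tᵢ·10^(Lᵢ/10) = 2·10^(68/10) + 4.1·10^(69/10) = 4.519e+07.
L_eq = 10·log₁₀(4.519e+07/6.1) = 68.70 dB.

68.7 dB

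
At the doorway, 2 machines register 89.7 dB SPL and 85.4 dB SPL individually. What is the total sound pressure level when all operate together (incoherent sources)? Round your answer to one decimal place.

91.1 dB SPL

For uncorrelated sources the intensities add, so convert each level to linear form, sum, and take 10·log₁₀ of the total.
Σ 10^(L/10) = 10^(89.7/10) + 10^(85.4/10) = 1.280e+09.
L_total = 10·log₁₀(1.280e+09) = 91.07 dB SPL.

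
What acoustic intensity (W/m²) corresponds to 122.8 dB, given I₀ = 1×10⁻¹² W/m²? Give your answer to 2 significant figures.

1.9 W/m²

I = I₀·10^(L/10) = 10⁻¹² × 10^(122.8/10) = 10^(0.280).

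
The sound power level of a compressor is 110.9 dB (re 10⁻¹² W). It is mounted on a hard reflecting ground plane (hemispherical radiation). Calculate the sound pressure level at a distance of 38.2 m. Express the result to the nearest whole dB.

L_p = L_w − 10·log₁₀(2π·r²) with r = 38.2 m.
2π·r² = 9169 m², 10·log₁₀ of that is 39.623 dB.
L_p = 110.9 − 39.623 = 71.28 dB.

71 dB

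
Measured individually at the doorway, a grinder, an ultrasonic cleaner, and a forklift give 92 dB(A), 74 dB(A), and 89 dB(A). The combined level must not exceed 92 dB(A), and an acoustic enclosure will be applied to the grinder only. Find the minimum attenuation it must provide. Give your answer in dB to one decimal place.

Fixed contribution from the other sources: Σ 10^(L/10) = 10^(74/10) + 10^(89/10) = 8.194e+08 (89.14 dB(A)).
To meet 92 dB(A) overall, the treated grinder may contribute at most 10^(92/10) − 8.194e+08 = 7.654e+08, i.e. 88.84 dB(A).
Required insertion loss = 92 − 88.84 = 3.16 dB.

3.2 dB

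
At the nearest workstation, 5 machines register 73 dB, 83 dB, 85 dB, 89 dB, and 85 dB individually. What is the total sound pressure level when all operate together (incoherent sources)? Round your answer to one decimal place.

92.2 dB

For uncorrelated sources the intensities add, so convert each level to linear form, sum, and take 10·log₁₀ of the total.
Σ 10^(L/10) = 10^(73/10) + 10^(83/10) + 10^(85/10) + 10^(89/10) + 10^(85/10) = 1.646e+09.
L_total = 10·log₁₀(1.646e+09) = 92.16 dB.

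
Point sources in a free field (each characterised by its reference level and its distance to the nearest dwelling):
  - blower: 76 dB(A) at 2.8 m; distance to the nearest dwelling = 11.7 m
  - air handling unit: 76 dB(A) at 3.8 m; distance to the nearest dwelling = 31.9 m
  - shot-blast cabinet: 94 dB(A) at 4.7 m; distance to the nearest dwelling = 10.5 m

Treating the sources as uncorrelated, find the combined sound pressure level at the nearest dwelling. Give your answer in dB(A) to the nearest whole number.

87 dB(A)

First find each source's level at the receiver (point-source: −20·log₁₀(r/r_ref)), then combine on an intensity basis.
blower: 76 − 20·log₁₀(11.7/2.8) = 76 − 12.42 = 63.58 dB(A).
air handling unit: 76 − 20·log₁₀(31.9/3.8) = 76 − 18.48 = 57.52 dB(A).
shot-blast cabinet: 94 − 20·log₁₀(10.5/4.7) = 94 − 6.98 = 87.02 dB(A).
Σ 10^(L/10) = 5.061e+08 → L_total = 10·log₁₀(5.061e+08) = 87.04 dB(A).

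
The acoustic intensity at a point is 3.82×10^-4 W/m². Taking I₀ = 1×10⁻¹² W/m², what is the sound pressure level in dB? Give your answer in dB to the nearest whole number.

L = 10·log₁₀(I/I₀) = 10·log₁₀(3.82×10^-4/10⁻¹²) = 10·log₁₀(3.82×10^8).
L = 10·(0.5821 + 8) = 85.82 dB.

86 dB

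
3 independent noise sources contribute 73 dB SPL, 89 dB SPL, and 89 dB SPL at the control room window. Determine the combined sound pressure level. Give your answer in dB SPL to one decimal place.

For uncorrelated sources the intensities add, so convert each level to linear form, sum, and take 10·log₁₀ of the total.
Σ 10^(L/10) = 10^(73/10) + 10^(89/10) + 10^(89/10) = 1.609e+09.
L_total = 10·log₁₀(1.609e+09) = 92.06 dB SPL.

92.1 dB SPL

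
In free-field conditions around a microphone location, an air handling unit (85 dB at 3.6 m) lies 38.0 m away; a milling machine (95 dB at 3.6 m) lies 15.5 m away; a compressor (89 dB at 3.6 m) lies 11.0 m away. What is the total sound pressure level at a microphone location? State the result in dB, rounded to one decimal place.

84.1 dB

Propagate each source to the receiver with L = L_ref − 20·log₁₀(r/r_ref), then add intensities.
air handling unit: 85 − 20·log₁₀(38.0/3.6) = 85 − 20.47 = 64.53 dB.
milling machine: 95 − 20·log₁₀(15.5/3.6) = 95 − 12.68 = 82.32 dB.
compressor: 89 − 20·log₁₀(11.0/3.6) = 89 − 9.70 = 79.30 dB.
Σ 10^(L/10) = 2.585e+08 → L_total = 10·log₁₀(2.585e+08) = 84.12 dB.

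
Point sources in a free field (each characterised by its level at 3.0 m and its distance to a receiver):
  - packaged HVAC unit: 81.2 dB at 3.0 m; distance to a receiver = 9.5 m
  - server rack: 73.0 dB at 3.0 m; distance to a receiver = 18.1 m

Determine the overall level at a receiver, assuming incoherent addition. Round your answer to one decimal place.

Propagate each source to the receiver with L = L_ref − 20·log₁₀(r/r_ref), then add intensities.
packaged HVAC unit: 81.2 − 20·log₁₀(9.5/3.0) = 81.2 − 10.01 = 71.19 dB.
server rack: 73.0 − 20·log₁₀(18.1/3.0) = 73.0 − 15.61 = 57.39 dB.
Σ 10^(L/10) = 1.369e+07 → L_total = 10·log₁₀(1.369e+07) = 71.37 dB.

71.4 dB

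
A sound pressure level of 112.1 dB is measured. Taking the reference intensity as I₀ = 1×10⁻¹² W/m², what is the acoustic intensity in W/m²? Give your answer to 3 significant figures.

I/I₀ = 10^(112.1/10) = 1.622e+11, so I = 1.622e+11 × 10⁻¹² W/m².

0.162 W/m²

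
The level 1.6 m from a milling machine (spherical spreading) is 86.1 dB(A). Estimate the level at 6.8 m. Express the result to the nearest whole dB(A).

Spherical spreading from a point source gives a 20·log₁₀(r₂/r₁) drop.
L₂ = 86.1 − 20·log₁₀(6.8/1.6) = 86.1 − 12.568 = 73.53 dB(A).

74 dB(A)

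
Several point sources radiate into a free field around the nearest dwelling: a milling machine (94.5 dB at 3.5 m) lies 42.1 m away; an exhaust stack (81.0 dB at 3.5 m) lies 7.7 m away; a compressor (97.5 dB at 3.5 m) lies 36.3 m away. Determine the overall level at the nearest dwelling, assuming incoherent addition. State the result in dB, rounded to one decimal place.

Apply inverse-square spreading to bring every level to the receiver, then sum 10^(L/10).
milling machine: 94.5 − 20·log₁₀(42.1/3.5) = 94.5 − 21.60 = 72.90 dB.
exhaust stack: 81.0 − 20·log₁₀(7.7/3.5) = 81.0 − 6.85 = 74.15 dB.
compressor: 97.5 − 20·log₁₀(36.3/3.5) = 97.5 − 20.32 = 77.18 dB.
Σ 10^(L/10) = 9.777e+07 → L_total = 10·log₁₀(9.777e+07) = 79.90 dB.

79.9 dB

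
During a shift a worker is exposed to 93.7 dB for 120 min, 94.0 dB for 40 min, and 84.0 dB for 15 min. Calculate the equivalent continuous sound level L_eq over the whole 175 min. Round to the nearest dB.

93 dB

L_eq = 10·log₁₀[(1/T)·Σ tᵢ·10^(Lᵢ/10)] with T = 175 min.
Σ tᵢ·10^(Lᵢ/10) = 120·10^(93.7/10) + 40·10^(94.0/10) + 15·10^(84.0/10) = 3.856e+11.
L_eq = 10·log₁₀(3.856e+11/175) = 93.43 dB.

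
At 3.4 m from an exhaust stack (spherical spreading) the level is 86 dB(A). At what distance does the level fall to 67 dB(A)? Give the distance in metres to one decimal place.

Point-source spreading drops the level by 20·log₁₀(r₂/r₁); inverting, r₂/r₁ = 10^(ΔL/20).
r₂ = 3.4·10^((86−67)/20) = 3.4·10^(19.0/20) = 30.30 m.

30.3 m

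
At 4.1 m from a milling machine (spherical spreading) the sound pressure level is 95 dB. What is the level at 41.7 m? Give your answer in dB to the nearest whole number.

For a point source, L₂ = L₁ − 20·log₁₀(r₂/r₁).
L₂ = 95 − 20·log₁₀(41.7/4.1) = 95 − 20.147 = 74.85 dB.

75 dB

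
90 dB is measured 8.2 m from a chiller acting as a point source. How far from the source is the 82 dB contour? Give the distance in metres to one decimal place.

20.6 m

Point-source spreading drops the level by 20·log₁₀(r₂/r₁); inverting, r₂/r₁ = 10^(ΔL/20).
r₂ = 8.2·10^((90−82)/20) = 8.2·10^(8.0/20) = 20.60 m.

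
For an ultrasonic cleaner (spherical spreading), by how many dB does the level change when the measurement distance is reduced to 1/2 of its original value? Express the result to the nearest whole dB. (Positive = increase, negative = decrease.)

+6 dB

Point-source spreading: ΔL = −20·log₁₀(r₂/r₁).
ΔL = −20·log₁₀(0.5) = +6.02 dB.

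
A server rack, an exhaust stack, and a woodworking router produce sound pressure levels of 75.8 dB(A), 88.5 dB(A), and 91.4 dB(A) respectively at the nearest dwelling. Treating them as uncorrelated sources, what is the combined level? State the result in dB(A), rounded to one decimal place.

93.3 dB(A)

Incoherent sources combine by intensity addition: L_total = 10·log₁₀(Σ 10^(L_i/10)).
Σ 10^(L/10) = 10^(75.8/10) + 10^(88.5/10) + 10^(91.4/10) = 2.126e+09.
L_total = 10·log₁₀(2.126e+09) = 93.28 dB(A).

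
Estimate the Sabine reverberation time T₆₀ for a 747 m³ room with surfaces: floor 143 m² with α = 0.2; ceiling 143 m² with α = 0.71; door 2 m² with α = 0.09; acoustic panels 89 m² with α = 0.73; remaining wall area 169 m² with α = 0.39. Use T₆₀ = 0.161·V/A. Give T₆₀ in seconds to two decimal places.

0.46 s

Total absorption A = 143·0.2 + 143·0.71 + 2·0.09 + 89·0.73 + 169·0.39 = 261.19 m² sabins.
T₆₀ = 0.161 × 747 / 261.19 = 0.460 s.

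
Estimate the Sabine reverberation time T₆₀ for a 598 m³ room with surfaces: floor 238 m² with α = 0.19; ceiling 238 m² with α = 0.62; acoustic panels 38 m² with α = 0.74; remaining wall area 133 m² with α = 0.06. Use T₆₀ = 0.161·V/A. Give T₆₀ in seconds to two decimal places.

Total absorption A = 238·0.19 + 238·0.62 + 38·0.74 + 133·0.06 = 228.88 m² sabins.
T₆₀ = 0.161·V/A = 0.161·598/228.88 = 0.421 s.

0.42 s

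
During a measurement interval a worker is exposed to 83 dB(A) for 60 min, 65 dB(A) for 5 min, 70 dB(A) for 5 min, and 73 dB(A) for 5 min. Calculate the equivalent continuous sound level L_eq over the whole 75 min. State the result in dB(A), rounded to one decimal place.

82.1 dB(A)

The energy average is taken in the linear domain: L_eq = 10·log₁₀[(Σ tᵢ·10^(Lᵢ/10))/T], T = 75 min.
Σ tᵢ·10^(Lᵢ/10) = 60·10^(83/10) + 5·10^(65/10) + 5·10^(70/10) + 5·10^(73/10) = 1.214e+10.
L_eq = 10·log₁₀(1.214e+10/75) = 82.09 dB(A).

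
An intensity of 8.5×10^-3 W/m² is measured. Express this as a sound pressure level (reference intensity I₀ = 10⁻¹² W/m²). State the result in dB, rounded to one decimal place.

99.3 dB

I/I₀ = 8.5×10^-3/10⁻¹² = 8.5×10^9, and L = 10·log₁₀(I/I₀).
L = 10·(0.9294 + 9) = 99.29 dB.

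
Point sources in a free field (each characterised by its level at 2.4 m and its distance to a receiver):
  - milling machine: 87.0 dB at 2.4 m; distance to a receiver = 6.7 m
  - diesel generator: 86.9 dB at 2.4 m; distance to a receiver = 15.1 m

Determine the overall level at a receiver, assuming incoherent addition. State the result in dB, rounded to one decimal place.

Apply inverse-square spreading to bring every level to the receiver, then sum 10^(L/10).
milling machine: 87.0 − 20·log₁₀(6.7/2.4) = 87.0 − 8.92 = 78.08 dB.
diesel generator: 86.9 − 20·log₁₀(15.1/2.4) = 86.9 − 15.98 = 70.92 dB.
Σ 10^(L/10) = 7.668e+07 → L_total = 10·log₁₀(7.668e+07) = 78.85 dB.

78.8 dB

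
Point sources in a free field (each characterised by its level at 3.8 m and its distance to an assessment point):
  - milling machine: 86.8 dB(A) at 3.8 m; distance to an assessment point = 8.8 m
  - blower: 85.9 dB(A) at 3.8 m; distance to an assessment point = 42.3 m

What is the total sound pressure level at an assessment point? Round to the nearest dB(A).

First find each source's level at the receiver (point-source: −20·log₁₀(r/r_ref)), then combine on an intensity basis.
milling machine: 86.8 − 20·log₁₀(8.8/3.8) = 86.8 − 7.29 = 79.51 dB(A).
blower: 85.9 − 20·log₁₀(42.3/3.8) = 85.9 − 20.93 = 64.97 dB(A).
Σ 10^(L/10) = 9.239e+07 → L_total = 10·log₁₀(9.239e+07) = 79.66 dB(A).

80 dB(A)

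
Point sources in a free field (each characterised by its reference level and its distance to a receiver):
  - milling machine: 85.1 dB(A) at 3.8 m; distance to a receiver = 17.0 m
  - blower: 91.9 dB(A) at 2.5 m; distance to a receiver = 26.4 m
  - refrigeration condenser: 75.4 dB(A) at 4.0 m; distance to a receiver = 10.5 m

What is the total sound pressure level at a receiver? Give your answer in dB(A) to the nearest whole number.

First find each source's level at the receiver (point-source: −20·log₁₀(r/r_ref)), then combine on an intensity basis.
milling machine: 85.1 − 20·log₁₀(17.0/3.8) = 85.1 − 13.01 = 72.09 dB(A).
blower: 91.9 − 20·log₁₀(26.4/2.5) = 91.9 − 20.47 = 71.43 dB(A).
refrigeration condenser: 75.4 − 20·log₁₀(10.5/4.0) = 75.4 − 8.38 = 67.02 dB(A).
Σ 10^(L/10) = 3.509e+07 → L_total = 10·log₁₀(3.509e+07) = 75.45 dB(A).

75 dB(A)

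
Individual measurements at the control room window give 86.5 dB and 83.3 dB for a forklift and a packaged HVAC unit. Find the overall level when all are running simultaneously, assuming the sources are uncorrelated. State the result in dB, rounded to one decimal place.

For uncorrelated sources the intensities add, so convert each level to linear form, sum, and take 10·log₁₀ of the total.
Σ 10^(L/10) = 10^(86.5/10) + 10^(83.3/10) = 6.605e+08.
L_total = 10·log₁₀(6.605e+08) = 88.20 dB.

88.2 dB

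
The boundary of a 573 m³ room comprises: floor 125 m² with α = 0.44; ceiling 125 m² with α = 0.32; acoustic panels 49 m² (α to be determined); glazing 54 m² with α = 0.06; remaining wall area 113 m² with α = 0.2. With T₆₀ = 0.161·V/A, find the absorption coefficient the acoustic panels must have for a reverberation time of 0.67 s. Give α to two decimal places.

0.34

A = 0.161·V/T₆₀ = 0.161·573/0.67 = 137.69 m² sabins.
Absorption from the other surfaces = 125·0.44 + 125·0.32 + 54·0.06 + 113·0.2 = 120.84 m², so the acoustic panels must supply 16.85 m² over 49 m².
α = 16.85/49 = 0.344.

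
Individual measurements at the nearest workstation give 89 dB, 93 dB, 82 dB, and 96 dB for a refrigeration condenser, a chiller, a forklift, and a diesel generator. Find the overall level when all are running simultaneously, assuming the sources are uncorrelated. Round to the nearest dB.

Incoherent sources combine by intensity addition: L_total = 10·log₁₀(Σ 10^(L_i/10)).
Σ 10^(L/10) = 10^(89/10) + 10^(93/10) + 10^(82/10) + 10^(96/10) = 6.929e+09.
L_total = 10·log₁₀(6.929e+09) = 98.41 dB.

98 dB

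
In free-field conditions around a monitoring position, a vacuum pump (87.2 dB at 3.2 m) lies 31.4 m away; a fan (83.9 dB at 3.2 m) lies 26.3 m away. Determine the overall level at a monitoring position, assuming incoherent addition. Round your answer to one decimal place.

Apply inverse-square spreading to bring every level to the receiver, then sum 10^(L/10).
vacuum pump: 87.2 − 20·log₁₀(31.4/3.2) = 87.2 − 19.84 = 67.36 dB.
fan: 83.9 − 20·log₁₀(26.3/3.2) = 83.9 − 18.30 = 65.60 dB.
Σ 10^(L/10) = 9.085e+06 → L_total = 10·log₁₀(9.085e+06) = 69.58 dB.

69.6 dB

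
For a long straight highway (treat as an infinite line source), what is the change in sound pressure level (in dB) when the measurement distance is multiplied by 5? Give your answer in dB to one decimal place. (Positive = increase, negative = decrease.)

-7.0 dB

With cylindrical spreading the level changes by −10·log₁₀(r₂/r₁).
ΔL = −10·log₁₀(5) = -6.99 dB.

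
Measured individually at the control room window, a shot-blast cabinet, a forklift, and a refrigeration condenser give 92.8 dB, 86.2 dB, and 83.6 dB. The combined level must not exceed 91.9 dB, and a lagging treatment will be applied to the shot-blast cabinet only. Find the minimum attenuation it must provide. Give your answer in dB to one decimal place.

Everything except the shot-blast cabinet sums to 10^(86.2/10) + 10^(83.6/10) = 6.460e+08 in linear terms, 88.10 dB.
To meet 91.9 dB overall, the treated shot-blast cabinet may contribute at most 10^(91.9/10) − 6.460e+08 = 9.029e+08, i.e. 89.56 dB.
So the shot-blast cabinet must be reduced from 92.8 to 89.56 dB: IL = 3.24 dB.

3.2 dB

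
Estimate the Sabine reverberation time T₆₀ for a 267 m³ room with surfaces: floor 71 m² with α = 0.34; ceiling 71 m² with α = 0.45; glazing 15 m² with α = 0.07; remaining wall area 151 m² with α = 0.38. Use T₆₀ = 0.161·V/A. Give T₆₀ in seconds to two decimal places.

Total absorption A = 71·0.34 + 71·0.45 + 15·0.07 + 151·0.38 = 114.52 m² sabins.
T₆₀ = 0.161 × 267 / 114.52 = 0.375 s.

0.38 s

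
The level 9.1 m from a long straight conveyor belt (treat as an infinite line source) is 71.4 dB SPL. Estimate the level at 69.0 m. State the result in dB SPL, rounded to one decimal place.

62.6 dB SPL

Line-source attenuation: ΔL = 10·log₁₀(r₂/r₁) = 10·log₁₀(69.0/9.1) = 8.798 dB.
L₂ = 71.4 − 10·log₁₀(69.0/9.1) = 71.4 − 8.798 = 62.60 dB SPL.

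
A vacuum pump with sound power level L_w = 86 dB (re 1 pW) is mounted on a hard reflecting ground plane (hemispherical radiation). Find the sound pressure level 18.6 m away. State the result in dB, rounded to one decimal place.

52.6 dB

Free-field hemispherical radiation: L_p = L_w − 10·log₁₀(2π·r²), r = 18.6 m.
2π·r² = 2174 m², 10·log₁₀ of that is 33.372 dB.
L_p = 86 − 33.372 = 52.63 dB.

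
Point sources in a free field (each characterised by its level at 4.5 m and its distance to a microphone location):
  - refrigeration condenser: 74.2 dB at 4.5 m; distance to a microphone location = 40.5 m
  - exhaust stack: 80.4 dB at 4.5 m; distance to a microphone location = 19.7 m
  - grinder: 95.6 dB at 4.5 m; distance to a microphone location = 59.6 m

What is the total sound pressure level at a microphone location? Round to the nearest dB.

Propagate each source to the receiver with L = L_ref − 20·log₁₀(r/r_ref), then add intensities.
refrigeration condenser: 74.2 − 20·log₁₀(40.5/4.5) = 74.2 − 19.08 = 55.12 dB.
exhaust stack: 80.4 − 20·log₁₀(19.7/4.5) = 80.4 − 12.83 = 67.57 dB.
grinder: 95.6 − 20·log₁₀(59.6/4.5) = 95.6 − 22.44 = 73.16 dB.
Σ 10^(L/10) = 2.674e+07 → L_total = 10·log₁₀(2.674e+07) = 74.27 dB.

74 dB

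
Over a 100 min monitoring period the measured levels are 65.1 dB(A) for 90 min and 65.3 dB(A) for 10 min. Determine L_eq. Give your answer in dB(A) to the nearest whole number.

65 dB(A)

The energy average is taken in the linear domain: L_eq = 10·log₁₀[(Σ tᵢ·10^(Lᵢ/10))/T], T = 100 min.
Σ tᵢ·10^(Lᵢ/10) = 90·10^(65.1/10) + 10·10^(65.3/10) = 3.251e+08.
L_eq = 10·log₁₀(3.251e+08/100) = 65.12 dB(A).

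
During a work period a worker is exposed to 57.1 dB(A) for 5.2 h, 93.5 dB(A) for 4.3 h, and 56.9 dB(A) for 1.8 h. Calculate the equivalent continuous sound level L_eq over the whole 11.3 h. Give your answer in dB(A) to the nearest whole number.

The energy average is taken in the linear domain: L_eq = 10·log₁₀[(Σ tᵢ·10^(Lᵢ/10))/T], T = 11.3 h.
Σ tᵢ·10^(Lᵢ/10) = 5.2·10^(57.1/10) + 4.3·10^(93.5/10) + 1.8·10^(56.9/10) = 9.630e+09.
L_eq = 10·log₁₀(9.630e+09/11.3) = 89.31 dB(A).

89 dB(A)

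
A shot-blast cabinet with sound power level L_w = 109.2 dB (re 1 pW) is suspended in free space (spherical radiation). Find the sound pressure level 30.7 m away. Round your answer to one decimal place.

Free-field spherical radiation: L_p = L_w − 10·log₁₀(4π·r²), r = 30.7 m.
4π·r² = 1.184e+04 m², 10·log₁₀ of that is 40.735 dB.
L_p = 109.2 − 40.735 = 68.47 dB.

68.5 dB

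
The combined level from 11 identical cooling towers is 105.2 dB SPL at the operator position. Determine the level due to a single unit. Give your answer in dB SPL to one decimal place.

11 equal contributions raise the level by 10·log₁₀ 11 = 10.414 dB, so each unit alone gives 105.2 − 10.414.

94.8 dB SPL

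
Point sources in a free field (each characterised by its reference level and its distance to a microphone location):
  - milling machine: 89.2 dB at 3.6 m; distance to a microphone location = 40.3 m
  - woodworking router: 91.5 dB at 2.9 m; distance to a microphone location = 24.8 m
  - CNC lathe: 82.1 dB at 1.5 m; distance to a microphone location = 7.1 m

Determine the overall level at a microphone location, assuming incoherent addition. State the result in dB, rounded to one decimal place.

Propagate each source to the receiver with L = L_ref − 20·log₁₀(r/r_ref), then add intensities.
milling machine: 89.2 − 20·log₁₀(40.3/3.6) = 89.2 − 20.98 = 68.22 dB.
woodworking router: 91.5 − 20·log₁₀(24.8/2.9) = 91.5 − 18.64 = 72.86 dB.
CNC lathe: 82.1 − 20·log₁₀(7.1/1.5) = 82.1 − 13.50 = 68.60 dB.
Σ 10^(L/10) = 3.319e+07 → L_total = 10·log₁₀(3.319e+07) = 75.21 dB.

75.2 dB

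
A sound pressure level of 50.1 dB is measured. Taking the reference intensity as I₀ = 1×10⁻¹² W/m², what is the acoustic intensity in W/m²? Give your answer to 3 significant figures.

I = I₀·10^(L/10) = 10⁻¹² × 10^(50.1/10) = 10^(-6.990).

1.02e-07 W/m²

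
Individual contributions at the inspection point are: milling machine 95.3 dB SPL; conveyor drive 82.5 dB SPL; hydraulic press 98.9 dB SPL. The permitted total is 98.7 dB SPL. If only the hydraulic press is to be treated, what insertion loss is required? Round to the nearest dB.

The untreated sources together contribute 10^(95.3/10) + 10^(82.5/10) = 3.566e+09, i.e. 95.52 dB SPL.
The limit corresponds to 10^(98.7/10) = 7.413e+09; subtracting the fixed part leaves 3.847e+09 for the hydraulic press, i.e. 95.85 dB SPL.
So the hydraulic press must be reduced from 98.9 to 95.85 dB SPL: IL = 3.05 dB.

3 dB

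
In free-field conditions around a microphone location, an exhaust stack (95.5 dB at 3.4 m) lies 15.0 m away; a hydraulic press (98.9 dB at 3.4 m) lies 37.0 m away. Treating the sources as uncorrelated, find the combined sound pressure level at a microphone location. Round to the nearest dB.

84 dB

Propagate each source to the receiver with L = L_ref − 20·log₁₀(r/r_ref), then add intensities.
exhaust stack: 95.5 − 20·log₁₀(15.0/3.4) = 95.5 − 12.89 = 82.61 dB.
hydraulic press: 98.9 − 20·log₁₀(37.0/3.4) = 98.9 − 20.73 = 78.17 dB.
Σ 10^(L/10) = 2.478e+08 → L_total = 10·log₁₀(2.478e+08) = 83.94 dB.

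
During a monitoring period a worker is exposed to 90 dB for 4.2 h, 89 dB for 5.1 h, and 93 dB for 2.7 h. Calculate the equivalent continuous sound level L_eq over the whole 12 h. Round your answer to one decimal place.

The energy average is taken in the linear domain: L_eq = 10·log₁₀[(Σ tᵢ·10^(Lᵢ/10))/T], T = 12 h.
Σ tᵢ·10^(Lᵢ/10) = 4.2·10^(90/10) + 5.1·10^(89/10) + 2.7·10^(93/10) = 1.364e+10.
L_eq = 10·log₁₀(1.364e+10/12) = 90.56 dB.

90.6 dB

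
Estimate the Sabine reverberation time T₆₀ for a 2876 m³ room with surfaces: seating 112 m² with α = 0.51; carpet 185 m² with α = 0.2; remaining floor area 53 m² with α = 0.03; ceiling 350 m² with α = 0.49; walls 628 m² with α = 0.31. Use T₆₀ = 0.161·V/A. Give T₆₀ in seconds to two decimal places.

1.00 s

Total absorption A = 112·0.51 + 185·0.2 + 53·0.03 + 350·0.49 + 628·0.31 = 461.89 m² sabins.
T₆₀ = 0.161 × 2876 / 461.89 = 1.002 s.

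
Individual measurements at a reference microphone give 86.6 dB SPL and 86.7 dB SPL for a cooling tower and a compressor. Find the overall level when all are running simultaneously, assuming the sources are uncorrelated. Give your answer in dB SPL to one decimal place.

For uncorrelated sources the intensities add, so convert each level to linear form, sum, and take 10·log₁₀ of the total.
Σ 10^(L/10) = 10^(86.6/10) + 10^(86.7/10) = 9.248e+08.
L_total = 10·log₁₀(9.248e+08) = 89.66 dB SPL.

89.7 dB SPL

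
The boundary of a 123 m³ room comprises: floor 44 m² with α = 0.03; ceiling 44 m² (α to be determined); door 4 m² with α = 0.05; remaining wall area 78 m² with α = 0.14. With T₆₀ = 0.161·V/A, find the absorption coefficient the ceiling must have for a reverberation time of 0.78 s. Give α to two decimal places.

0.29

Required total absorption A = 0.161·123/0.78 = 25.39 m².
Absorption from the other surfaces = 44·0.03 + 4·0.05 + 78·0.14 = 12.44 m², so the ceiling must supply 12.95 m² over 44 m².
α = 12.95/44 = 0.294.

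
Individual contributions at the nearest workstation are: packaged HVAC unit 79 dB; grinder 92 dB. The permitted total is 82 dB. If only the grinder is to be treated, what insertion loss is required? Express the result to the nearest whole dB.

Everything except the grinder sums to 10^(79/10) = 7.943e+07 in linear terms, 79.00 dB.
The limit corresponds to 10^(82/10) = 1.585e+08; subtracting the fixed part leaves 7.906e+07 for the grinder, i.e. 78.98 dB.
Required insertion loss = 92 − 78.98 = 13.02 dB.

13 dB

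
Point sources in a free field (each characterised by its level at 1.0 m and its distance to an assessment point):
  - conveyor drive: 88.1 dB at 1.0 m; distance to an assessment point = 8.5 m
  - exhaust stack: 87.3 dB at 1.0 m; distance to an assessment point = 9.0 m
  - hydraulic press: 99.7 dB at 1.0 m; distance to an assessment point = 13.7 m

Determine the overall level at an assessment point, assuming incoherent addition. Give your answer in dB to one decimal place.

Propagate each source to the receiver with L = L_ref − 20·log₁₀(r/r_ref), then add intensities.
conveyor drive: 88.1 − 20·log₁₀(8.5/1.0) = 88.1 − 18.59 = 69.51 dB.
exhaust stack: 87.3 − 20·log₁₀(9.0/1.0) = 87.3 − 19.08 = 68.22 dB.
hydraulic press: 99.7 − 20·log₁₀(13.7/1.0) = 99.7 − 22.73 = 76.97 dB.
Σ 10^(L/10) = 6.529e+07 → L_total = 10·log₁₀(6.529e+07) = 78.15 dB.

78.1 dB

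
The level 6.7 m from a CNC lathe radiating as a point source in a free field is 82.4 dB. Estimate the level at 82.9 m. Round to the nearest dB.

For a point source, L₂ = L₁ − 20·log₁₀(r₂/r₁).
L₂ = 82.4 − 20·log₁₀(82.9/6.7) = 82.4 − 21.850 = 60.55 dB.

61 dB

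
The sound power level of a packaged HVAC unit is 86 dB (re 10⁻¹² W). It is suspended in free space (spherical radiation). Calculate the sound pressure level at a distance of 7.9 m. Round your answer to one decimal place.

57.1 dB

Free-field spherical radiation: L_p = L_w − 10·log₁₀(4π·r²), r = 7.9 m.
4π·r² = 784.3 m², 10·log₁₀ of that is 28.945 dB.
L_p = 86 − 28.945 = 57.06 dB.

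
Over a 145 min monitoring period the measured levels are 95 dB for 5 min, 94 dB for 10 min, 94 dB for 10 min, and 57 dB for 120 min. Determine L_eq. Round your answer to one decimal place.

86.6 dB

The energy average is taken in the linear domain: L_eq = 10·log₁₀[(Σ tᵢ·10^(Lᵢ/10))/T], T = 145 min.
Σ tᵢ·10^(Lᵢ/10) = 5·10^(95/10) + 10·10^(94/10) + 10·10^(94/10) + 120·10^(57/10) = 6.611e+10.
L_eq = 10·log₁₀(6.611e+10/145) = 86.59 dB.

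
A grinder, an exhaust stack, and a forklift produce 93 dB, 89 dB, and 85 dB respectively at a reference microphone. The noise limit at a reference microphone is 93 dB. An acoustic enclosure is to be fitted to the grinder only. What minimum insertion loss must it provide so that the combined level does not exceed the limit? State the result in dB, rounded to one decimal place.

Fixed contribution from the other sources: Σ 10^(L/10) = 10^(89/10) + 10^(85/10) = 1.111e+09 (90.46 dB).
To meet 93 dB overall, the treated grinder may contribute at most 10^(93/10) − 1.111e+09 = 8.847e+08, i.e. 89.47 dB.
So the grinder must be reduced from 93 to 89.47 dB: IL = 3.53 dB.

3.5 dB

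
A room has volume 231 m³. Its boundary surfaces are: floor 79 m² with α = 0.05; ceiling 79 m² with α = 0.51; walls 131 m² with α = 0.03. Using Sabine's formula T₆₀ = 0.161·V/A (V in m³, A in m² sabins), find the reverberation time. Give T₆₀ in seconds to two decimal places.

0.77 s

Total absorption A = 79·0.05 + 79·0.51 + 131·0.03 = 48.17 m² sabins.
T₆₀ = 0.161·V/A = 0.161·231/48.17 = 0.772 s.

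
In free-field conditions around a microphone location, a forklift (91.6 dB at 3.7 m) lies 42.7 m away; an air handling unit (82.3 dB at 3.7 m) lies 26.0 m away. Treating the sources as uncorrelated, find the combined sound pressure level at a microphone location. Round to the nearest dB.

72 dB

First find each source's level at the receiver (point-source: −20·log₁₀(r/r_ref)), then combine on an intensity basis.
forklift: 91.6 − 20·log₁₀(42.7/3.7) = 91.6 − 21.24 = 70.36 dB.
air handling unit: 82.3 − 20·log₁₀(26.0/3.7) = 82.3 − 16.94 = 65.36 dB.
Σ 10^(L/10) = 1.429e+07 → L_total = 10·log₁₀(1.429e+07) = 71.55 dB.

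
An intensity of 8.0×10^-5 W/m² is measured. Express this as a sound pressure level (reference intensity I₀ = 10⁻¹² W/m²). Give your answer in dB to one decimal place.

Dividing by I₀ shifts the exponent by 12: I/I₀ = 8.0×10^7.
L = 10·(0.9031 + 7) = 79.03 dB.

79.0 dB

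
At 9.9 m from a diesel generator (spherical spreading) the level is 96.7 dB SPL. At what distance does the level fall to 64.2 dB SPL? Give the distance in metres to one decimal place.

417.5 m

For a point source L₁ − L₂ = 20·log₁₀(r₂/r₁), so r₂ = r₁·10^((L₁−L₂)/20).
r₂ = 9.9·10^((96.7−64.2)/20) = 9.9·10^(32.5/20) = 417.48 m.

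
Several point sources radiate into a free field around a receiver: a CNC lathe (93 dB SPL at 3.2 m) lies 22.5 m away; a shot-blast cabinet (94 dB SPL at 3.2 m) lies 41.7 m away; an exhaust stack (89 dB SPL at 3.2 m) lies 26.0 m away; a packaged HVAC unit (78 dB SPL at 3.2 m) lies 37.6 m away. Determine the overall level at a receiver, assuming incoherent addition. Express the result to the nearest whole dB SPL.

78 dB SPL

First find each source's level at the receiver (point-source: −20·log₁₀(r/r_ref)), then combine on an intensity basis.
CNC lathe: 93 − 20·log₁₀(22.5/3.2) = 93 − 16.94 = 76.06 dB SPL.
shot-blast cabinet: 94 − 20·log₁₀(41.7/3.2) = 94 − 22.30 = 71.70 dB SPL.
exhaust stack: 89 − 20·log₁₀(26.0/3.2) = 89 − 18.20 = 70.80 dB SPL.
packaged HVAC unit: 78 − 20·log₁₀(37.6/3.2) = 78 − 21.40 = 56.60 dB SPL.
Σ 10^(L/10) = 6.764e+07 → L_total = 10·log₁₀(6.764e+07) = 78.30 dB SPL.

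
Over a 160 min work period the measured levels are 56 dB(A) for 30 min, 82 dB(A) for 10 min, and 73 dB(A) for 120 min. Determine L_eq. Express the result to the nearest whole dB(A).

74 dB(A)

L_eq = 10·log₁₀[(1/T)·Σ tᵢ·10^(Lᵢ/10)] with T = 160 min.
Σ tᵢ·10^(Lᵢ/10) = 30·10^(56/10) + 10·10^(82/10) + 120·10^(73/10) = 3.991e+09.
L_eq = 10·log₁₀(3.991e+09/160) = 73.97 dB(A).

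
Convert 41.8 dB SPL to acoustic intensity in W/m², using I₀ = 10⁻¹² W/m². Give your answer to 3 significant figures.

I/I₀ = 10^(41.8/10) = 1.514e+04, so I = 1.514e+04 × 10⁻¹² W/m².

1.51e-08 W/m²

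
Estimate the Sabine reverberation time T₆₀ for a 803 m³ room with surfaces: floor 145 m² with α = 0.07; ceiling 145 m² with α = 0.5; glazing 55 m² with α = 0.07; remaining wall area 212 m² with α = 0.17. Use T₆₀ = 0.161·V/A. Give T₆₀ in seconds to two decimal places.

Summing Sᵢαᵢ: 145·0.07 + 145·0.5 + 55·0.07 + 212·0.17 = 122.54 m².
T₆₀ = 0.161 × 803 / 122.54 = 1.055 s.

1.06 s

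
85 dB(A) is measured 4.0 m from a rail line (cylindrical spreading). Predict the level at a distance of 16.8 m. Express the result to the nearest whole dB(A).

For a line source, L₂ = L₁ − 10·log₁₀(r₂/r₁).
L₂ = 85 − 10·log₁₀(16.8/4.0) = 85 − 6.232 = 78.77 dB(A).

79 dB(A)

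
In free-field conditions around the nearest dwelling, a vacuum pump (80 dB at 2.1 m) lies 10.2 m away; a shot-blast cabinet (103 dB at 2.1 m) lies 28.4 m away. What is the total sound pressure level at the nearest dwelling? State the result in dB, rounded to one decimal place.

Propagate each source to the receiver with L = L_ref − 20·log₁₀(r/r_ref), then add intensities.
vacuum pump: 80 − 20·log₁₀(10.2/2.1) = 80 − 13.73 = 66.27 dB.
shot-blast cabinet: 103 − 20·log₁₀(28.4/2.1) = 103 − 22.62 = 80.38 dB.
Σ 10^(L/10) = 1.133e+08 → L_total = 10·log₁₀(1.133e+08) = 80.54 dB.

80.5 dB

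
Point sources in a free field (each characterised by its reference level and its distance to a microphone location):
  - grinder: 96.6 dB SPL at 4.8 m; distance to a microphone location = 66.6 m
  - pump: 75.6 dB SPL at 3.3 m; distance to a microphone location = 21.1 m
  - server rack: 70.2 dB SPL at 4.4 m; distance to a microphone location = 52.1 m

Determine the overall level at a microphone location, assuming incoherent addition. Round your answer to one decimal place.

73.9 dB SPL

First find each source's level at the receiver (point-source: −20·log₁₀(r/r_ref)), then combine on an intensity basis.
grinder: 96.6 − 20·log₁₀(66.6/4.8) = 96.6 − 22.84 = 73.76 dB SPL.
pump: 75.6 − 20·log₁₀(21.1/3.3) = 75.6 − 16.12 = 59.48 dB SPL.
server rack: 70.2 − 20·log₁₀(52.1/4.4) = 70.2 − 21.47 = 48.73 dB SPL.
Σ 10^(L/10) = 2.471e+07 → L_total = 10·log₁₀(2.471e+07) = 73.93 dB SPL.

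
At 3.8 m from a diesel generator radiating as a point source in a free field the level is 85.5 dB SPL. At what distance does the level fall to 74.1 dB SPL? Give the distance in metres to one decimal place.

14.1 m

The 11.4 dB drop corresponds to a distance ratio of 10^(11.4/20) for a point source.
r₂ = 3.8·10^((85.5−74.1)/20) = 3.8·10^(11.4/20) = 14.12 m.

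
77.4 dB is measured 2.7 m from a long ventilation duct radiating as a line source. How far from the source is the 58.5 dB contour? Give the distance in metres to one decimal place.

209.6 m

Line-source spreading drops the level by 10·log₁₀(r₂/r₁); inverting, r₂/r₁ = 10^(ΔL/10).
r₂ = 2.7·10^((77.4−58.5)/10) = 2.7·10^(18.9/10) = 209.59 m.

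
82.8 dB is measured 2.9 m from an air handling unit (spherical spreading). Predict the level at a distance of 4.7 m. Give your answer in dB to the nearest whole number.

79 dB

Spherical spreading from a point source gives a 20·log₁₀(r₂/r₁) drop.
L₂ = 82.8 − 20·log₁₀(4.7/2.9) = 82.8 − 4.194 = 78.61 dB.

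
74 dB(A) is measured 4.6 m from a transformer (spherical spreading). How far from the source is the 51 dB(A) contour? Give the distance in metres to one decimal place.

Point-source spreading drops the level by 20·log₁₀(r₂/r₁); inverting, r₂/r₁ = 10^(ΔL/20).
r₂ = 4.6·10^((74−51)/20) = 4.6·10^(23.0/20) = 64.98 m.

65.0 m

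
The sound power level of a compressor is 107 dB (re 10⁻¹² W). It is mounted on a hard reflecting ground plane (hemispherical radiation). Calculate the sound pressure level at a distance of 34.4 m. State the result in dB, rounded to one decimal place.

The power spreads over a hemisphere of area 2π·r², so L_p = L_w − 10·log₁₀(2π·r²).
2π·r² = 7435 m², 10·log₁₀ of that is 38.713 dB.
L_p = 107 − 38.713 = 68.29 dB.

68.3 dB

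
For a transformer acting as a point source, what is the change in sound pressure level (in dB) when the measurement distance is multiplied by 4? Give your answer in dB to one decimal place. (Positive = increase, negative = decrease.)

A point source loses 6 dB per doubling of distance; generally ΔL = −20·log₁₀(r₂/r₁).
ΔL = −20·log₁₀(4) = -12.04 dB.

-12.0 dB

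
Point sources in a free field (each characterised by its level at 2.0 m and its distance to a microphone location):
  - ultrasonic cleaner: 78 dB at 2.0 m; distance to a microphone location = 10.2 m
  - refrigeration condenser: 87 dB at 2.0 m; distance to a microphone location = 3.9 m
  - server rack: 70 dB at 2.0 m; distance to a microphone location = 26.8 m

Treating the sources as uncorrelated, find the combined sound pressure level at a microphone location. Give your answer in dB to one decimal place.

81.3 dB

Propagate each source to the receiver with L = L_ref − 20·log₁₀(r/r_ref), then add intensities.
ultrasonic cleaner: 78 − 20·log₁₀(10.2/2.0) = 78 − 14.15 = 63.85 dB.
refrigeration condenser: 87 − 20·log₁₀(3.9/2.0) = 87 − 5.80 = 81.20 dB.
server rack: 70 − 20·log₁₀(26.8/2.0) = 70 − 22.54 = 47.46 dB.
Σ 10^(L/10) = 1.343e+08 → L_total = 10·log₁₀(1.343e+08) = 81.28 dB.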